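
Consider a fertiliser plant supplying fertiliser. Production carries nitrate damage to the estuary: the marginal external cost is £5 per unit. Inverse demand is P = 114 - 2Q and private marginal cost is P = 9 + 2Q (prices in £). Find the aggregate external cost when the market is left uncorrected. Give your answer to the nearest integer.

£131

Market equilibrium (private): 9 + 2Q = 114 - 2Q → Q_m = 26.2500.
Total external cost = MEC × Q_m = 5 × 26.2500 = 131.2500.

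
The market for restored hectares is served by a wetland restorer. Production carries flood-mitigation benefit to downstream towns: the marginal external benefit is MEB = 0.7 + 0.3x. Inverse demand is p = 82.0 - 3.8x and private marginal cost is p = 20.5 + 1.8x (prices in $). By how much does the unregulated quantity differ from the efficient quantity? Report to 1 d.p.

Market equilibrium (private): 20.5 + 1.8x = 82.0 - 3.8x → x_m = 10.9821.
Social marginal cost = private MC − MEB = 19.8 + 1.5x.
Set SMC = demand: 19.8 + 1.5x = 82.0 - 3.8x → x* = 11.7358.
Gap = |10.9821 − 11.7358| = 0.7537.

0.8 units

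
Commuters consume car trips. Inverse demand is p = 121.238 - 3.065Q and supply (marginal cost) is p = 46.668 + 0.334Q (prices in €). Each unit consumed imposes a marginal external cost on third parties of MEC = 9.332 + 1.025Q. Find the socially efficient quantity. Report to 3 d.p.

Social marginal benefit = demand − MEC = 111.906 - 4.090Q.
Set SMB = MC: 111.906 - 4.090Q = 46.668 + 0.334Q → Q* = 14.7464.

Q* = 14.746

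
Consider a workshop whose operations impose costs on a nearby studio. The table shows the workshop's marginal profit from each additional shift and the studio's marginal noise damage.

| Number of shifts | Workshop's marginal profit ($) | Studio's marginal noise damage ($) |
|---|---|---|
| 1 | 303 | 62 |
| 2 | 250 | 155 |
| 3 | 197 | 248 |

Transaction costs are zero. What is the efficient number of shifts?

Bargaining reaches the level where marginal profit last exceeds marginal noise damage.
That holds through level 2 (250 ≥ 155) but not at 3 (197 < 248).

2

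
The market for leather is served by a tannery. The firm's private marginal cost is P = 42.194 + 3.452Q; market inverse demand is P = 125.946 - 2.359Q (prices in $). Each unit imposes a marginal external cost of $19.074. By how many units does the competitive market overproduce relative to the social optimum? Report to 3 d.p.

Market equilibrium (private): 42.194 + 3.452Q = 125.946 - 2.359Q → Q_m = 14.4127.
Social marginal cost = private MC + MEC = 61.268 + 3.452Q.
Set SMC = demand: 61.268 + 3.452Q = 125.946 - 2.359Q → Q* = 11.1303.
Gap = |14.4127 − 11.1303| = 3.2824.

3.282 units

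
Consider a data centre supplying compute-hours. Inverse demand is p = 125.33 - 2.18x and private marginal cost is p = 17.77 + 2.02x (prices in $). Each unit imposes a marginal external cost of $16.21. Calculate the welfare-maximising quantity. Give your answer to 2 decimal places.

Social marginal cost = private MC + MEC = 33.98 + 2.02x.
Set SMC = demand: 33.98 + 2.02x = 125.33 - 2.18x → x* = 21.7500.

x* = 21.75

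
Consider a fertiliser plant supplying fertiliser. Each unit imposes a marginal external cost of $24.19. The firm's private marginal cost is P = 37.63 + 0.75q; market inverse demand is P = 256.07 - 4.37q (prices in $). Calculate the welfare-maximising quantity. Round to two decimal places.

Social marginal cost = private MC + MEC = 61.82 + 0.75q.
Set SMC = demand: 61.82 + 0.75q = 256.07 - 4.37q → q* = 37.9395.

q* = 37.94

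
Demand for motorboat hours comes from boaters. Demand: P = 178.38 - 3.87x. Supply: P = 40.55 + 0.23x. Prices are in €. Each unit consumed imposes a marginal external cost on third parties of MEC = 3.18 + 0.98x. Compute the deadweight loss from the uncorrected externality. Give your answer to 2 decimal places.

Market equilibrium (private): 40.55 + 0.23x = 178.38 - 3.87x → x_m = 33.6171.
Social marginal benefit = demand − MEC = 175.20 - 4.85x.
Set SMB = MC: 175.20 - 4.85x = 40.55 + 0.23x → x* = 26.5059.
The welfare-loss triangle has base |x_m − x*| and height MEC(x_m) (the vertical gap between SMB and MC is zero at x* and MEC at x_m).
DWL = ½ × 7.1112 × 36.1247 = 128.4450.

DWL = €128.44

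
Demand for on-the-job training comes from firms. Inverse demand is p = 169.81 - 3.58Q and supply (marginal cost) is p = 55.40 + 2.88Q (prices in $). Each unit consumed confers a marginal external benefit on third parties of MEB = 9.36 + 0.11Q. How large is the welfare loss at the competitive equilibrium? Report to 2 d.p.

DWL = $10.07

Market equilibrium (private): 55.40 + 2.88Q = 169.81 - 3.58Q → Q_m = 17.7105.
Social marginal benefit = demand + MEB = 179.17 - 3.47Q.
Set SMB = MC: 179.17 - 3.47Q = 55.40 + 2.88Q → Q* = 19.4913.
Height of the DWL triangle at Q_m is SMB(Q_m) − MC(Q_m) = MEB(Q_m) = 11.3082.
DWL = ½ × 1.7808 × 11.3082 = 10.0688.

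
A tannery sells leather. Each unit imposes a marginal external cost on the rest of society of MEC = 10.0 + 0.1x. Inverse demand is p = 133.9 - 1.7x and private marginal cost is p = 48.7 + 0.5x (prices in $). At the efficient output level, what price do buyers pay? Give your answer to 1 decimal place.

P = $78.3

Social marginal cost = private MC + MEC = 58.7 + 0.6x.
Set SMC = demand: 58.7 + 0.6x = 133.9 - 1.7x → x* = 32.6957.
Consumer price on the demand curve at x*: 133.9 − 1.7×32.6957 = 78.3173.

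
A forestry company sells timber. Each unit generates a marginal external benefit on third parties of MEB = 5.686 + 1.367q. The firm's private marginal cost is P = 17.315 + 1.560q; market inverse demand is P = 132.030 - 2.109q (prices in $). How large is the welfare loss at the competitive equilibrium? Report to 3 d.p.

DWL = $509.370

Market equilibrium (private): 17.315 + 1.560q = 132.030 - 2.109q → q_m = 31.2660.
Social marginal cost = private MC − MEB = 11.629 + 0.193q.
Set SMC = demand: 11.629 + 0.193q = 132.030 - 2.109q → q* = 52.3028.
Between q* and q_m the wedge demand − SMC runs linearly from 0 to MEB(q_m), so the loss is a triangle.
DWL = ½ × 21.0368 × 48.4266 = 509.3703.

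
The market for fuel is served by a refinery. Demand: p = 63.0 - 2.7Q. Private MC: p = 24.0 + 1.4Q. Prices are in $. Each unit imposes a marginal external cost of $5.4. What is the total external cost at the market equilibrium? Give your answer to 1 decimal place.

$51.4

Market equilibrium (private): 24.0 + 1.4Q = 63.0 - 2.7Q → Q_m = 9.5122.
Total external cost = MEC × Q_m = 5.4 × 9.5122 = 51.3659.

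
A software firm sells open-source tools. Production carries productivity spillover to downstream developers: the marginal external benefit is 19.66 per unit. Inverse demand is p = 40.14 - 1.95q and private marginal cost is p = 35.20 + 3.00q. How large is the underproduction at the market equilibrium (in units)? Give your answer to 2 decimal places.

Market equilibrium (private): 35.20 + 3.00q = 40.14 - 1.95q → q_m = 0.9980.
Social marginal cost = private MC − MEB = 15.54 + 3.00q.
Set SMC = demand: 15.54 + 3.00q = 40.14 - 1.95q → q* = 4.9697.
Gap = |0.9980 − 4.9697| = 3.9717.

3.97 units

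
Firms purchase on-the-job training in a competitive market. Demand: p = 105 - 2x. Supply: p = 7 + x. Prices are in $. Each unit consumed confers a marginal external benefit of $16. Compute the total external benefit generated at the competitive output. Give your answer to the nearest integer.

Market equilibrium (private): 7 + x = 105 - 2x → x_m = 32.6667.
Total external benefit = MEB × x_m = 16 × 32.6667 = 522.6672.

$523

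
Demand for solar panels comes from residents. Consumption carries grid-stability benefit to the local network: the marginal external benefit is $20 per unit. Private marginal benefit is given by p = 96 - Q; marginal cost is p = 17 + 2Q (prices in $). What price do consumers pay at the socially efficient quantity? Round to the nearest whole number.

Social marginal benefit = demand + MEB = 116 - Q.
Set SMB = MC: 116 - Q = 17 + 2Q → Q* = 33.0000.
Consumer price on the demand curve at Q*: 96 − 1×33.0000 = 63.0000.

P = $63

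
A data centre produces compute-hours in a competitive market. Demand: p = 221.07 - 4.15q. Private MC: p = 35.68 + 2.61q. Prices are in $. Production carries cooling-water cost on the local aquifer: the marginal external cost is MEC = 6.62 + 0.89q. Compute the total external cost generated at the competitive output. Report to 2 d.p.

Market equilibrium (private): 35.68 + 2.61q = 221.07 - 4.15q → q_m = 27.4246.
Total external cost = ∫₀^{q_m} (6.62 + 0.89q) dq = 6.62×27.4246 + ½×0.89×27.4246² = 516.2392.

$516.24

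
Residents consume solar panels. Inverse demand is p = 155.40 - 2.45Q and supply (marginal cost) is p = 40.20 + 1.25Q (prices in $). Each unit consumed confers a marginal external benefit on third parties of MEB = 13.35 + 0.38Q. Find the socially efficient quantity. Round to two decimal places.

Q* = 38.72

Social marginal benefit = demand + MEB = 168.75 - 2.07Q.
Set SMB = MC: 168.75 - 2.07Q = 40.20 + 1.25Q → Q* = 38.7199.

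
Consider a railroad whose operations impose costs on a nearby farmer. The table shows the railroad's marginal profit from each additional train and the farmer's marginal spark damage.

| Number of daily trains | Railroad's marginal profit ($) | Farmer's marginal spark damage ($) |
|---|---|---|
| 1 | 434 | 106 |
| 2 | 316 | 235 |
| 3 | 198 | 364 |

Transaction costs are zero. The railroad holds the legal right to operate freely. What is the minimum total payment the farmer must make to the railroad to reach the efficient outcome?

$198

Left alone the railroad would choose level 3 (marginal profit stays positive).
Efficient level: k* = 2 (marginal profit ≥ marginal spark damage through 2).
The farmer must at least cover the railroad's forgone profit from cutting 3→2: 198 = 198.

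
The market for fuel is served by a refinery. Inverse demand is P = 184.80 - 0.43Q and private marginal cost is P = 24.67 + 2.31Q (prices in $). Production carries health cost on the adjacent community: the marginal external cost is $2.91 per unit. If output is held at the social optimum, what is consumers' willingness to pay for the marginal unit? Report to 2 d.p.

Social marginal cost = private MC + MEC = 27.58 + 2.31Q.
Set SMC = demand: 27.58 + 2.31Q = 184.80 - 0.43Q → Q* = 57.3796.
Consumer price on the demand curve at Q*: 184.80 − 0.43×57.3796 = 160.1268.

P = $160.13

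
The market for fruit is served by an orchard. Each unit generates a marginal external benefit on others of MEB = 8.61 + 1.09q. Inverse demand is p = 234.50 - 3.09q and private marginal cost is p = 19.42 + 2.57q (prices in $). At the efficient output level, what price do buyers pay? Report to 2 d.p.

P = $83.25

Social marginal cost = private MC − MEB = 10.81 + 1.48q.
Set SMC = demand: 10.81 + 1.48q = 234.50 - 3.09q → q* = 48.9475.
Consumer price on the demand curve at q*: 234.50 − 3.09×48.9475 = 83.2522.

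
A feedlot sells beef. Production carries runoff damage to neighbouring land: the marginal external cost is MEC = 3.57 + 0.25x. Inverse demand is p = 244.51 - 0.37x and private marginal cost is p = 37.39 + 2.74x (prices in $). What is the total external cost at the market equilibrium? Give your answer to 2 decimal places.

$792.17

Market equilibrium (private): 37.39 + 2.74x = 244.51 - 0.37x → x_m = 66.5981.
Total external cost = ∫₀^{x_m} (3.57 + 0.25x) dx = 3.57×66.5981 + ½×0.25×66.5981² = 792.1686.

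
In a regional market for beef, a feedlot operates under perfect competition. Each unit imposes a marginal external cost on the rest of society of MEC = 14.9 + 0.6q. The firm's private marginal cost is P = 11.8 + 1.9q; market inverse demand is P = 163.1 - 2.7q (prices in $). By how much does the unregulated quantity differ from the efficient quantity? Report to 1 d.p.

6.7 units

Market equilibrium (private): 11.8 + 1.9q = 163.1 - 2.7q → q_m = 32.8913.
Social marginal cost = private MC + MEC = 26.7 + 2.5q.
Set SMC = demand: 26.7 + 2.5q = 163.1 - 2.7q → q* = 26.2308.
Gap = |32.8913 − 26.2308| = 6.6605.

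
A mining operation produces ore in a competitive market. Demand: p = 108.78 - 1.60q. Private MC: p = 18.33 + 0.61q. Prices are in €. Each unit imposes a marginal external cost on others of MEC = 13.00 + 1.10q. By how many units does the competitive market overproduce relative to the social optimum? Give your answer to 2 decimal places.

17.53 units

Market equilibrium (private): 18.33 + 0.61q = 108.78 - 1.60q → q_m = 40.9276.
Social marginal cost = private MC + MEC = 31.33 + 1.71q.
Set SMC = demand: 31.33 + 1.71q = 108.78 - 1.60q → q* = 23.3988.
Gap = |40.9276 − 23.3988| = 17.5288.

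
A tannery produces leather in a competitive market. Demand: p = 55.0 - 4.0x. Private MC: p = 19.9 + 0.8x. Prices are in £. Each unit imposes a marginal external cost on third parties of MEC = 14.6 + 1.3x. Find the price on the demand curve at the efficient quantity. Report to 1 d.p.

P = £41.6

Social marginal cost = private MC + MEC = 34.5 + 2.1x.
Set SMC = demand: 34.5 + 2.1x = 55.0 - 4.0x → x* = 3.3607.
Consumer price on the demand curve at x*: 55.0 − 4.0×3.3607 = 41.5572.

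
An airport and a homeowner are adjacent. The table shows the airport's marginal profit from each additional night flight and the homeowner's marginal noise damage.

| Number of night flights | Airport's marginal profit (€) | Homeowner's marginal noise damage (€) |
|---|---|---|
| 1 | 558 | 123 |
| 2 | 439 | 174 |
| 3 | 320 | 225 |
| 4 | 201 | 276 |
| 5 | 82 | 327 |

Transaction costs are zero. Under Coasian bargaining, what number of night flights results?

Bargaining reaches the level where marginal profit last exceeds marginal noise damage.
That holds through level 3 (320 ≥ 225) but not at 4 (201 < 276).

3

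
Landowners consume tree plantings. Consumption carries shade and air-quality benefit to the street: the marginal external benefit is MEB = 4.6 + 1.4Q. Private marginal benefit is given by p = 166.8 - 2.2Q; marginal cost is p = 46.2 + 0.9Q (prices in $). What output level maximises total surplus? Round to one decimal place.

Social marginal benefit = demand + MEB = 171.4 - 0.8Q.
Set SMB = MC: 171.4 - 0.8Q = 46.2 + 0.9Q → Q* = 73.6471.

Q* = 73.6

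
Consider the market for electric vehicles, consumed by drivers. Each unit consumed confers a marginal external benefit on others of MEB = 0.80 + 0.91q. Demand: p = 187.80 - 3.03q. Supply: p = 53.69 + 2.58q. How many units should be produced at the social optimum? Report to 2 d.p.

q* = 28.70

Social marginal benefit = demand + MEB = 188.60 - 2.12q.
Set SMB = MC: 188.60 - 2.12q = 53.69 + 2.58q → q* = 28.7043.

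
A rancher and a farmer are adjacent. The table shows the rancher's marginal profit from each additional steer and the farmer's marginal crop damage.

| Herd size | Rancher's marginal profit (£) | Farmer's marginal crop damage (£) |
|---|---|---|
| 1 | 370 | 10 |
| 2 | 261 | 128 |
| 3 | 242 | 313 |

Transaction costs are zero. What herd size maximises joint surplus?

2

Bargaining reaches the level where marginal profit last exceeds marginal crop damage.
That holds through level 2 (261 ≥ 128) but not at 3 (242 < 313).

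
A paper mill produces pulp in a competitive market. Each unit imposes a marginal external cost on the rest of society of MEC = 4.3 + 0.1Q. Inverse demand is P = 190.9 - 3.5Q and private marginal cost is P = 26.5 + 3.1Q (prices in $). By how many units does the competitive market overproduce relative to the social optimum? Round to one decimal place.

1.0 units

Market equilibrium (private): 26.5 + 3.1Q = 190.9 - 3.5Q → Q_m = 24.9091.
Social marginal cost = private MC + MEC = 30.8 + 3.2Q.
Set SMC = demand: 30.8 + 3.2Q = 190.9 - 3.5Q → Q* = 23.8955.
Gap = |24.9091 − 23.8955| = 1.0136.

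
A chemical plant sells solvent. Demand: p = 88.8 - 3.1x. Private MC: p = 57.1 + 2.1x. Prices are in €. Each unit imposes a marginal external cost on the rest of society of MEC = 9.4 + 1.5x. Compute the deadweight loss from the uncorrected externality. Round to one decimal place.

Market equilibrium (private): 57.1 + 2.1x = 88.8 - 3.1x → x_m = 6.0962.
Social marginal cost = private MC + MEC = 66.5 + 3.6x.
Set SMC = demand: 66.5 + 3.6x = 88.8 - 3.1x → x* = 3.3284.
The loss is the area between SMC and demand from x* to x_m; with linear curves that's a triangle of height MEC(x_m).
DWL = ½ × 2.7678 × 18.5442 = 25.6633.

DWL = €25.7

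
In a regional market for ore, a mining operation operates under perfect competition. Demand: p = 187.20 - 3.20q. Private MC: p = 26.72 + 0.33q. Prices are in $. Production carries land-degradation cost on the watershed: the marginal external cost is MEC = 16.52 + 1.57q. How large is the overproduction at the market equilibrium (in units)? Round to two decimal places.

Market equilibrium (private): 26.72 + 0.33q = 187.20 - 3.20q → q_m = 45.4618.
Social marginal cost = private MC + MEC = 43.24 + 1.90q.
Set SMC = demand: 43.24 + 1.90q = 187.20 - 3.20q → q* = 28.2275.
Gap = |45.4618 − 28.2275| = 17.2343.

17.23 units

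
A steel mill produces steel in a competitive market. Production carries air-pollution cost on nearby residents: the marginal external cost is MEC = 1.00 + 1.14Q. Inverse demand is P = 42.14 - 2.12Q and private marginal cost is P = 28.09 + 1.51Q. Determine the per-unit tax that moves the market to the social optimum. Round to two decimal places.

tax = 4.12 per unit

Social marginal cost = private MC + MEC = 29.09 + 2.65Q.
Set SMC = demand: 29.09 + 2.65Q = 42.14 - 2.12Q → Q* = 2.7358.
The Pigouvian tax equals MEC at Q*: 1.00 + 1.14×2.7358 = 4.1188.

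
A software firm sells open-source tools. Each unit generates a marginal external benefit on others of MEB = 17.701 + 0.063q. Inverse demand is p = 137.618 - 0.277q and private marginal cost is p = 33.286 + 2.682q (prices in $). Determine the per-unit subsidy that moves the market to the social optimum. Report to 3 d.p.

subsidy = $20.356 per unit

Social marginal cost = private MC − MEB = 15.585 + 2.619q.
Set SMC = demand: 15.585 + 2.619q = 137.618 - 0.277q → q* = 42.1385.
The Pigouvian subsidy equals MEB at q*: 17.701 + 0.063×42.1385 = 20.3557.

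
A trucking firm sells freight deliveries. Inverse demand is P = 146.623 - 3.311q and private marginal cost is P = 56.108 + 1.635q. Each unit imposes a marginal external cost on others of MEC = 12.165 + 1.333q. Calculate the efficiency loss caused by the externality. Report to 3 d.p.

Market equilibrium (private): 56.108 + 1.635q = 146.623 - 3.311q → q_m = 18.3006.
Social marginal cost = private MC + MEC = 68.273 + 2.968q.
Set SMC = demand: 68.273 + 2.968q = 146.623 - 3.311q → q* = 12.4781.
The welfare-loss triangle has base |q_m − q*| and height MEC(q_m) (the vertical gap between SMC and demand is zero at q* and MEC at q_m).
DWL = ½ × 5.8225 × 36.5598 = 106.4347.

DWL = 106.435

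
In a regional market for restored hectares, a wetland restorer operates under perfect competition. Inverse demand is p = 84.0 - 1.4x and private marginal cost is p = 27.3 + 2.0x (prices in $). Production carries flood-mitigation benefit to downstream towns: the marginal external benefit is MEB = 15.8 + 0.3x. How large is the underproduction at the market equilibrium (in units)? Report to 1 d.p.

Market equilibrium (private): 27.3 + 2.0x = 84.0 - 1.4x → x_m = 16.6765.
Social marginal cost = private MC − MEB = 11.5 + 1.7x.
Set SMC = demand: 11.5 + 1.7x = 84.0 - 1.4x → x* = 23.3871.
Gap = |16.6765 − 23.3871| = 6.7106.

6.7 units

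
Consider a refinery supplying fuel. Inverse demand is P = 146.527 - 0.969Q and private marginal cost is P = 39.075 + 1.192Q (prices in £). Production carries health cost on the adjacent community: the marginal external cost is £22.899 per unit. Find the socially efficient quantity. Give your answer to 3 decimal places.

Social marginal cost = private MC + MEC = 61.974 + 1.192Q.
Set SMC = demand: 61.974 + 1.192Q = 146.527 - 0.969Q → Q* = 39.1268.

Q* = 39.127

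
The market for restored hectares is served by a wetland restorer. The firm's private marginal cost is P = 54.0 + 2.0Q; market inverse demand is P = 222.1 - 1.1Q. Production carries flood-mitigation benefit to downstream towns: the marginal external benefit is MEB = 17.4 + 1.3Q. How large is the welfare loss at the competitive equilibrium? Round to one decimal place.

DWL = 2145.9

Market equilibrium (private): 54.0 + 2.0Q = 222.1 - 1.1Q → Q_m = 54.2258.
Social marginal cost = private MC − MEB = 36.6 + 0.7Q.
Set SMC = demand: 36.6 + 0.7Q = 222.1 - 1.1Q → Q* = 103.0556.
Height of the DWL triangle at Q_m is demand(Q_m) − SMC(Q_m) = MEB(Q_m) = 87.8935.
DWL = ½ × 48.8298 × 87.8935 = 2145.9110.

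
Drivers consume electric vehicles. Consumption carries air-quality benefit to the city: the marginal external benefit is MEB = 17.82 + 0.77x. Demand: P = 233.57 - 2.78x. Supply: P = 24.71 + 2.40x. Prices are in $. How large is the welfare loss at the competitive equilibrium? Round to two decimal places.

Market equilibrium (private): 24.71 + 2.40x = 233.57 - 2.78x → x_m = 40.3205.
Social marginal benefit = demand + MEB = 251.39 - 2.01x.
Set SMB = MC: 251.39 - 2.01x = 24.71 + 2.40x → x* = 51.4014.
The welfare-loss triangle has base |x_m − x*| and height MEB(x_m) (the vertical gap between SMB and MC is zero at x* and MEB at x_m).
DWL = ½ × 11.0809 × 48.8668 = 270.7441.

DWL = $270.74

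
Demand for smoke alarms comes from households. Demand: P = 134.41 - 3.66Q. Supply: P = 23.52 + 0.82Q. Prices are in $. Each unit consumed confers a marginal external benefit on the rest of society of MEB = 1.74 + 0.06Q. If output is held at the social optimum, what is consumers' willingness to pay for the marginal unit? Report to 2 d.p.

Social marginal benefit = demand + MEB = 136.15 - 3.60Q.
Set SMB = MC: 136.15 - 3.60Q = 23.52 + 0.82Q → Q* = 25.4819.
Consumer price on the demand curve at Q*: 134.41 − 3.66×25.4819 = 41.1462.

P = $41.15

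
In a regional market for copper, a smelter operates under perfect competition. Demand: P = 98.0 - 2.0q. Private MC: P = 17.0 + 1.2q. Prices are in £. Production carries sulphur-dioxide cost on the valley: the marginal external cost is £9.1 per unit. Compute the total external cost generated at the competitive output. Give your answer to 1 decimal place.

£230.3

Market equilibrium (private): 17.0 + 1.2q = 98.0 - 2.0q → q_m = 25.3125.
Total external cost = MEC × q_m = 9.1 × 25.3125 = 230.3438.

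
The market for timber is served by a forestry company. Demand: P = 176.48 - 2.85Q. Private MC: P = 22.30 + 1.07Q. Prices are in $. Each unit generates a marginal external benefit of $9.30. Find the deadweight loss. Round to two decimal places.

Market equilibrium (private): 22.30 + 1.07Q = 176.48 - 2.85Q → Q_m = 39.3316.
Social marginal cost = private MC − MEB = 13.00 + 1.07Q.
Set SMC = demand: 13.00 + 1.07Q = 176.48 - 2.85Q → Q* = 41.7041.
Height of the DWL triangle at Q_m is demand(Q_m) − SMC(Q_m) = MEB(Q_m) = 9.3000.
DWL = ½ × 2.3725 × 9.3000 = 11.0321.

DWL = $11.03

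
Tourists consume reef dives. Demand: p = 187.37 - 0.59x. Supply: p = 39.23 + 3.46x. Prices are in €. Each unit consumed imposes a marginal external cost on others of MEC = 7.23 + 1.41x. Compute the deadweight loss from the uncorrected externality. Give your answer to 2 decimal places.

DWL = €316.67

Market equilibrium (private): 39.23 + 3.46x = 187.37 - 0.59x → x_m = 36.5778.
Social marginal benefit = demand − MEC = 180.14 - 2.00x.
Set SMB = MC: 180.14 - 2.00x = 39.23 + 3.46x → x* = 25.8077.
Height of the DWL triangle at x_m is MC(x_m) − SMB(x_m) = MEC(x_m) = 58.8047.
DWL = ½ × 10.7701 × 58.8047 = 316.6662.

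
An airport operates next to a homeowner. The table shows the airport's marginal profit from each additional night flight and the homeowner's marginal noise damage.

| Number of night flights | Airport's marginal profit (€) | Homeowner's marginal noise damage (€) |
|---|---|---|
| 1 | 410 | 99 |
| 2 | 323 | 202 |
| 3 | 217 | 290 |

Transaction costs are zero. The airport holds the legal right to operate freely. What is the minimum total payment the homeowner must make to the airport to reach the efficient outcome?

€217

Left alone the airport would choose level 3 (marginal profit stays positive).
Efficient level: k* = 2 (marginal profit ≥ marginal noise damage through 2).
The homeowner must at least cover the airport's forgone profit from cutting 3→2: 217 = 217.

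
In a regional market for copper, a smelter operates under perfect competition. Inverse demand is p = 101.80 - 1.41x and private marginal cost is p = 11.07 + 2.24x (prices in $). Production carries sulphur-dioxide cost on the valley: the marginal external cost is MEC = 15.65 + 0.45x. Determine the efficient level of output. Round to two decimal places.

Social marginal cost = private MC + MEC = 26.72 + 2.69x.
Set SMC = demand: 26.72 + 2.69x = 101.80 - 1.41x → x* = 18.3122.

x* = 18.31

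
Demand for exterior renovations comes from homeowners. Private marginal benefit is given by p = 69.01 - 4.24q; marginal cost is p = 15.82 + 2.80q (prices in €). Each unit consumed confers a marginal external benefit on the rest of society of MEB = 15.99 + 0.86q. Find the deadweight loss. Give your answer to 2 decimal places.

Market equilibrium (private): 15.82 + 2.80q = 69.01 - 4.24q → q_m = 7.5554.
Social marginal benefit = demand + MEB = 85.00 - 3.38q.
Set SMB = MC: 85.00 - 3.38q = 15.82 + 2.80q → q* = 11.1942.
Height of the DWL triangle at q_m is SMB(q_m) − MC(q_m) = MEB(q_m) = 22.4876.
DWL = ½ × 3.6388 × 22.4876 = 40.9139.

DWL = €40.91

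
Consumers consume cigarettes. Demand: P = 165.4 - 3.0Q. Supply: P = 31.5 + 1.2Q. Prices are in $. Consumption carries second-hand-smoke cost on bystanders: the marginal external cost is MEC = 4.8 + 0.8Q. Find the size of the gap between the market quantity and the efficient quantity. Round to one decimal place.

6.1 units

Market equilibrium (private): 31.5 + 1.2Q = 165.4 - 3.0Q → Q_m = 31.8810.
Social marginal benefit = demand − MEC = 160.6 - 3.8Q.
Set SMB = MC: 160.6 - 3.8Q = 31.5 + 1.2Q → Q* = 25.8200.
Gap = |31.8810 − 25.8200| = 6.0610.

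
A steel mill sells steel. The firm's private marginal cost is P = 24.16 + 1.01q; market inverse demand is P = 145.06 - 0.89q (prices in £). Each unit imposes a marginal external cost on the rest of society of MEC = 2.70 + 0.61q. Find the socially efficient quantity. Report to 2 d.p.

Social marginal cost = private MC + MEC = 26.86 + 1.62q.
Set SMC = demand: 26.86 + 1.62q = 145.06 - 0.89q → q* = 47.0916.

q* = 47.09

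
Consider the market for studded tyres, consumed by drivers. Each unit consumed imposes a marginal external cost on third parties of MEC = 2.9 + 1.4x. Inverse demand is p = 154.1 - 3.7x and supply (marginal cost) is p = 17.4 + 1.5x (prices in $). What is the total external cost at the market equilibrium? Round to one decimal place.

$560.0

Market equilibrium (private): 17.4 + 1.5x = 154.1 - 3.7x → x_m = 26.2885.
Total external cost = ∫₀^{x_m} (2.9 + 1.4x) dx = 2.9×26.2885 + ½×1.4×26.2885² = 559.9963.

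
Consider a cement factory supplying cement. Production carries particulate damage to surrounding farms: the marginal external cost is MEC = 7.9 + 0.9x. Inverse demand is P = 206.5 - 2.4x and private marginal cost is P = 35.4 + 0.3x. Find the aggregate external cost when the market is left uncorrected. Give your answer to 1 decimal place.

Market equilibrium (private): 35.4 + 0.3x = 206.5 - 2.4x → x_m = 63.3704.
Total external cost = ∫₀^{x_m} (7.9 + 0.9x) dx = 7.9×63.3704 + ½×0.9×63.3704² = 2307.7396.

2307.7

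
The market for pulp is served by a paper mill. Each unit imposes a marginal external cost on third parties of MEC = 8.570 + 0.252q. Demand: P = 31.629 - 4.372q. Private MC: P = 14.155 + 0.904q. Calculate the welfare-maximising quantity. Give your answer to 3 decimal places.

q* = 1.611

Social marginal cost = private MC + MEC = 22.725 + 1.156q.
Set SMC = demand: 22.725 + 1.156q = 31.629 - 4.372q → q* = 1.6107.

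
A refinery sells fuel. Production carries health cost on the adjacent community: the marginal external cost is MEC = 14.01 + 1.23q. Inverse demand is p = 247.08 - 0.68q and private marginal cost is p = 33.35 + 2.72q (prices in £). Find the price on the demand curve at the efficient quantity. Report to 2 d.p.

P = £217.75

Social marginal cost = private MC + MEC = 47.36 + 3.95q.
Set SMC = demand: 47.36 + 3.95q = 247.08 - 0.68q → q* = 43.1361.
Consumer price on the demand curve at q*: 247.08 − 0.68×43.1361 = 217.7475.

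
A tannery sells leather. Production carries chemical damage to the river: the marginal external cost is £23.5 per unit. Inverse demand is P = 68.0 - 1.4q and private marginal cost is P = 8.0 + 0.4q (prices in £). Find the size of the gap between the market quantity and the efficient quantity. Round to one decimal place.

Market equilibrium (private): 8.0 + 0.4q = 68.0 - 1.4q → q_m = 33.3333.
Social marginal cost = private MC + MEC = 31.5 + 0.4q.
Set SMC = demand: 31.5 + 0.4q = 68.0 - 1.4q → q* = 20.2778.
Gap = |33.3333 − 20.2778| = 13.0555.

13.1 units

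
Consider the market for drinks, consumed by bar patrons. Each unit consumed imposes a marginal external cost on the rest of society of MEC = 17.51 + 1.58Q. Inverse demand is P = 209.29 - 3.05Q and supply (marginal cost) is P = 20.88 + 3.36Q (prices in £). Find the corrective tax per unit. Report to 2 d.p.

tax = £51.30 per unit

Social marginal benefit = demand − MEC = 191.78 - 4.63Q.
Set SMB = MC: 191.78 - 4.63Q = 20.88 + 3.36Q → Q* = 21.3892.
The Pigouvian tax equals MEC at Q*: 17.51 + 1.58×21.3892 = 51.3049.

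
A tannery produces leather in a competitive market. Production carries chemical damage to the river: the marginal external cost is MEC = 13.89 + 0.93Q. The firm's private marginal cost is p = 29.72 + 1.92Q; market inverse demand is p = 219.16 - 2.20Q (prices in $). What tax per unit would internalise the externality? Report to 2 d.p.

Social marginal cost = private MC + MEC = 43.61 + 2.85Q.
Set SMC = demand: 43.61 + 2.85Q = 219.16 - 2.20Q → Q* = 34.7624.
The Pigouvian tax equals MEC at Q*: 13.89 + 0.93×34.7624 = 46.2190.

tax = $46.22 per unit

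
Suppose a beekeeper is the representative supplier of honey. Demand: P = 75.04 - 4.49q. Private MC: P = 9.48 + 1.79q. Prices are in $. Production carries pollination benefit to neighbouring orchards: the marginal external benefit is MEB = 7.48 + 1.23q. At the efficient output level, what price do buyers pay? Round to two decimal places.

P = $10.10

Social marginal cost = private MC − MEB = 2.00 + 0.56q.
Set SMC = demand: 2.00 + 0.56q = 75.04 - 4.49q → q* = 14.4634.
Consumer price on the demand curve at q*: 75.04 − 4.49×14.4634 = 10.0993.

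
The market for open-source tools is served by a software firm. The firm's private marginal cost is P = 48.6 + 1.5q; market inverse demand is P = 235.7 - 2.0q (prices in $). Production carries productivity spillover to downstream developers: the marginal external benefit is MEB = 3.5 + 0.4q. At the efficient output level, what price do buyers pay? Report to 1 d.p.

P = $112.7

Social marginal cost = private MC − MEB = 45.1 + 1.1q.
Set SMC = demand: 45.1 + 1.1q = 235.7 - 2.0q → q* = 61.4839.
Consumer price on the demand curve at q*: 235.7 − 2.0×61.4839 = 112.7322.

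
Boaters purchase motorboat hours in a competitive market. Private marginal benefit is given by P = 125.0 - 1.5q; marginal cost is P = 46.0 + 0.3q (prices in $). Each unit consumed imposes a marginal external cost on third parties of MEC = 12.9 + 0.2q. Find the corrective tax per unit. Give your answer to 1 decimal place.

tax = $19.5 per unit

Social marginal benefit = demand − MEC = 112.1 - 1.7q.
Set SMB = MC: 112.1 - 1.7q = 46.0 + 0.3q → q* = 33.0500.
The Pigouvian tax equals MEC at q*: 12.9 + 0.2×33.0500 = 19.5100.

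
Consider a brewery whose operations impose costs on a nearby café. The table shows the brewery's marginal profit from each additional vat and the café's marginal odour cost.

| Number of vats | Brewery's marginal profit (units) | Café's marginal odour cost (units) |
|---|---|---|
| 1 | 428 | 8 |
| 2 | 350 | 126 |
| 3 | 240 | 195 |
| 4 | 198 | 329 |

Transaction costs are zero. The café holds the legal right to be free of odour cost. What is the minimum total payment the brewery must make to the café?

Efficient level: marginal profit ≥ marginal odour cost through level 3, so k* = 3.
With the café holding the right, the brewery must at least compensate total damage at k*: 8 + 126 + 195 = 329.

329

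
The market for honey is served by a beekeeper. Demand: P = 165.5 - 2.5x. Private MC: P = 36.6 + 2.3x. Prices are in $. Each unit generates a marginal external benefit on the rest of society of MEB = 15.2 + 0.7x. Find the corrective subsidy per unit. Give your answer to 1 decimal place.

Social marginal cost = private MC − MEB = 21.4 + 1.6x.
Set SMC = demand: 21.4 + 1.6x = 165.5 - 2.5x → x* = 35.1463.
The Pigouvian subsidy equals MEB at x*: 15.2 + 0.7×35.1463 = 39.8024.

subsidy = $39.8 per unit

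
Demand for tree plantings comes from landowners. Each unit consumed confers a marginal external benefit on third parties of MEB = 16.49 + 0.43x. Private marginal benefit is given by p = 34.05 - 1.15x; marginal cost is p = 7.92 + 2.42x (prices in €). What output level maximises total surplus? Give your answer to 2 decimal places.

Social marginal benefit = demand + MEB = 50.54 - 0.72x.
Set SMB = MC: 50.54 - 0.72x = 7.92 + 2.42x → x* = 13.5732.

x* = 13.57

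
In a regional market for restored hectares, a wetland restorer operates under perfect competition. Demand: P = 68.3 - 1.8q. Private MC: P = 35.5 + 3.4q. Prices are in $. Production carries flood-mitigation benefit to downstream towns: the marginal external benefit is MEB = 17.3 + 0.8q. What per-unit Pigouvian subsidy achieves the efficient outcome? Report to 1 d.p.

Social marginal cost = private MC − MEB = 18.2 + 2.6q.
Set SMC = demand: 18.2 + 2.6q = 68.3 - 1.8q → q* = 11.3864.
The Pigouvian subsidy equals MEB at q*: 17.3 + 0.8×11.3864 = 26.4091.

subsidy = $26.4 per unit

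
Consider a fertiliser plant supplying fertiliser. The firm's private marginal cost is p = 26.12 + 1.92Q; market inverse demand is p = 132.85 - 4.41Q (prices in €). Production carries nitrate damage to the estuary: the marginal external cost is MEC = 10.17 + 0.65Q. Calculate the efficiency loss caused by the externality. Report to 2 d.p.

Market equilibrium (private): 26.12 + 1.92Q = 132.85 - 4.41Q → Q_m = 16.8610.
Social marginal cost = private MC + MEC = 36.29 + 2.57Q.
Set SMC = demand: 36.29 + 2.57Q = 132.85 - 4.41Q → Q* = 13.8338.
Height of the DWL triangle at Q_m is SMC(Q_m) − demand(Q_m) = MEC(Q_m) = 21.1296.
DWL = ½ × 3.0272 × 21.1296 = 31.9818.

DWL = €31.98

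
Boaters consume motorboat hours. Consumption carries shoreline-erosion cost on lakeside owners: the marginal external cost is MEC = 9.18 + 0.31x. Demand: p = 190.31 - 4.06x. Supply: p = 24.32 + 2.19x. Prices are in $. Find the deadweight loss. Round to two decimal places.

Market equilibrium (private): 24.32 + 2.19x = 190.31 - 4.06x → x_m = 26.5584.
Social marginal benefit = demand − MEC = 181.13 - 4.37x.
Set SMB = MC: 181.13 - 4.37x = 24.32 + 2.19x → x* = 23.9040.
The loss is the area between SMB and MC from x* to x_m; with linear curves that's a triangle of height MEC(x_m).
DWL = ½ × 2.6544 × 17.4131 = 23.1107.

DWL = $23.11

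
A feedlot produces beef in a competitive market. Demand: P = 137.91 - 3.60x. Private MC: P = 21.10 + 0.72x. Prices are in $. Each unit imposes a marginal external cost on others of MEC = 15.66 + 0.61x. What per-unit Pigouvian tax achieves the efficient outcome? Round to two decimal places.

tax = $28.18 per unit

Social marginal cost = private MC + MEC = 36.76 + 1.33x.
Set SMC = demand: 36.76 + 1.33x = 137.91 - 3.60x → x* = 20.5172.
The Pigouvian tax equals MEC at x*: 15.66 + 0.61×20.5172 = 28.1755.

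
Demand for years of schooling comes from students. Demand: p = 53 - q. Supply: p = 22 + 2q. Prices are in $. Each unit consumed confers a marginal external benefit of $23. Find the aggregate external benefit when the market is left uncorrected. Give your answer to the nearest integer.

Market equilibrium (private): 22 + 2q = 53 - q → q_m = 10.3333.
Total external benefit = MEB × q_m = 23 × 10.3333 = 237.6659.

$238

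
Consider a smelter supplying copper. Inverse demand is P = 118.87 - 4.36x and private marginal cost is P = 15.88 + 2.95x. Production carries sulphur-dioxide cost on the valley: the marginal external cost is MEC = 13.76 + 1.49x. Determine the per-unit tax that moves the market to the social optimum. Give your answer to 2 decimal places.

Social marginal cost = private MC + MEC = 29.64 + 4.44x.
Set SMC = demand: 29.64 + 4.44x = 118.87 - 4.36x → x* = 10.1398.
The Pigouvian tax equals MEC at x*: 13.76 + 1.49×10.1398 = 28.8683.

tax = 28.87 per unit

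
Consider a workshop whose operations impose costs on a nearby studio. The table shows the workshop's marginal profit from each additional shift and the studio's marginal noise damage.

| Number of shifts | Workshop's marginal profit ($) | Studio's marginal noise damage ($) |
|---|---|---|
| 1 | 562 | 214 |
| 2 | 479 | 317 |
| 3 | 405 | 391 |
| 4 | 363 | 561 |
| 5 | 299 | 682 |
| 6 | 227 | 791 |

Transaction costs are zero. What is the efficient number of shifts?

3

Bargaining reaches the level where marginal profit last exceeds marginal noise damage.
That holds through level 3 (405 ≥ 391) but not at 4 (363 < 561).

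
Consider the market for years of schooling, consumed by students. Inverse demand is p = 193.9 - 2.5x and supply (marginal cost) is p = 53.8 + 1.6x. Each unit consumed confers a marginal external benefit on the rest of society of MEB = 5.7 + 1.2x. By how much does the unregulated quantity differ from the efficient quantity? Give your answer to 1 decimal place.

16.1 units

Market equilibrium (private): 53.8 + 1.6x = 193.9 - 2.5x → x_m = 34.1707.
Social marginal benefit = demand + MEB = 199.6 - 1.3x.
Set SMB = MC: 199.6 - 1.3x = 53.8 + 1.6x → x* = 50.2759.
Gap = |34.1707 − 50.2759| = 16.1052.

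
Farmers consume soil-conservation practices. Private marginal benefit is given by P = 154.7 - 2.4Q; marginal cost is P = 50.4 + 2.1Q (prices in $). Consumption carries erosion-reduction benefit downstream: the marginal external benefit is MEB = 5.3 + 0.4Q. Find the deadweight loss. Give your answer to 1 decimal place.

DWL = $25.9

Market equilibrium (private): 50.4 + 2.1Q = 154.7 - 2.4Q → Q_m = 23.1778.
Social marginal benefit = demand + MEB = 160.0 - 2.0Q.
Set SMB = MC: 160.0 - 2.0Q = 50.4 + 2.1Q → Q* = 26.7317.
Height of the DWL triangle at Q_m is SMB(Q_m) − MC(Q_m) = MEB(Q_m) = 14.5711.
DWL = ½ × 3.5539 × 14.5711 = 25.8921.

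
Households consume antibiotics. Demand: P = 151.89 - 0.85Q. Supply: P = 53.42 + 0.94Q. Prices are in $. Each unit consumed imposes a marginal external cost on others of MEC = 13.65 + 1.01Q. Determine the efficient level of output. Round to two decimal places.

Q* = 30.29

Social marginal benefit = demand − MEC = 138.24 - 1.86Q.
Set SMB = MC: 138.24 - 1.86Q = 53.42 + 0.94Q → Q* = 30.2929.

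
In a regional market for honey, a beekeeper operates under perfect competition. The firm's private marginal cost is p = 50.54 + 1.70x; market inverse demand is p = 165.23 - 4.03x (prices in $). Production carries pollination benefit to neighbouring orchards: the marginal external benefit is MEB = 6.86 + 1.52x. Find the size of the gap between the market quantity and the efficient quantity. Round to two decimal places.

8.86 units

Market equilibrium (private): 50.54 + 1.70x = 165.23 - 4.03x → x_m = 20.0157.
Social marginal cost = private MC − MEB = 43.68 + 0.18x.
Set SMC = demand: 43.68 + 0.18x = 165.23 - 4.03x → x* = 28.8717.
Gap = |20.0157 − 28.8717| = 8.8560.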